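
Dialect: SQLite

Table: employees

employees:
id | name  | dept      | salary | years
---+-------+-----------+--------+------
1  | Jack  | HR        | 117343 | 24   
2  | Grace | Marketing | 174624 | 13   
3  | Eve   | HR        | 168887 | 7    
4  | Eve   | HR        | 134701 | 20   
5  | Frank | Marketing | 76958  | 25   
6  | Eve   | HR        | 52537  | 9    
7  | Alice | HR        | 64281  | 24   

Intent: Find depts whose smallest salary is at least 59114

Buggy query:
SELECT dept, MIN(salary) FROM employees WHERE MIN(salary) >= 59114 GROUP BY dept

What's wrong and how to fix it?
Bug: Aggregates like MIN are computed per group after WHERE runs

Fix: Use HAVING for the per-group MIN condition

Corrected query:
SELECT dept, MIN(salary) FROM employees GROUP BY dept HAVING MIN(salary) >= 59114

Result:
dept      | MIN(salary)
----------+------------
Marketing | 76958      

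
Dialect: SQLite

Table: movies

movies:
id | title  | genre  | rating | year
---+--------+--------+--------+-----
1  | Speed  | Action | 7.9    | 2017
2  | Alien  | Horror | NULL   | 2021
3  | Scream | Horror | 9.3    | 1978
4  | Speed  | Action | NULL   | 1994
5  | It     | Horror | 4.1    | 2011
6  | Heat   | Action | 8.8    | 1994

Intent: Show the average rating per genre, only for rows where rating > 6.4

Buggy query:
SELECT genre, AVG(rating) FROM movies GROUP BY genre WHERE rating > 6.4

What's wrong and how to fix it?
Bug: WHERE cannot follow GROUP BY

Fix: Move the WHERE clause before GROUP BY

Corrected query:
SELECT genre, AVG(rating) FROM movies WHERE rating > 6.4 GROUP BY genre

Result:
genre  | AVG(rating)
-------+------------
Action | 8.35       
Horror | 9.3        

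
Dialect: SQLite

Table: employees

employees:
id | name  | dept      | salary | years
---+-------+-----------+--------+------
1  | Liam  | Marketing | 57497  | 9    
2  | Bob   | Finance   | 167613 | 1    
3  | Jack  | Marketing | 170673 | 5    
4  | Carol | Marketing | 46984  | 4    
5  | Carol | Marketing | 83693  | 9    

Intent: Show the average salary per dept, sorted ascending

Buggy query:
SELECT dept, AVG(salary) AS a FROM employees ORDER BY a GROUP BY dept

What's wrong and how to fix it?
Bug: ORDER BY appears before GROUP BY; SQL clause order requires GROUP BY first

Fix: Reorder: SELECT … FROM … GROUP BY … ORDER BY …

Corrected query:
SELECT dept, AVG(salary) AS a FROM employees GROUP BY dept ORDER BY a

Result:
dept      | a       
----------+---------
Marketing | 89711.75
Finance   | 167613  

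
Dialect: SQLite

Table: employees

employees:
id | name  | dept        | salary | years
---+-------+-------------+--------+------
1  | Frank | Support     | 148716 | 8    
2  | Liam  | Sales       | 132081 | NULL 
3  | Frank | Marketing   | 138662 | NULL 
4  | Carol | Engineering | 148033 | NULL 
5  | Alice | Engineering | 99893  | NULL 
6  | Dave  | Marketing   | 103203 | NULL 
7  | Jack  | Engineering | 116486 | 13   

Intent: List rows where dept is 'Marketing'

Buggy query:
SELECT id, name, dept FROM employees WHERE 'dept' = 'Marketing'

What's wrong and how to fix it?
Bug: Single quotes denote string literals in SQL; the column name is being compared as a constant string

Fix: Remove the quotes around the column name (or use double quotes for an identifier)

Corrected query:
SELECT id, name, dept FROM employees WHERE dept = 'Marketing'

Result:
id | name  | dept     
---+-------+----------
3  | Frank | Marketing
6  | Dave  | Marketing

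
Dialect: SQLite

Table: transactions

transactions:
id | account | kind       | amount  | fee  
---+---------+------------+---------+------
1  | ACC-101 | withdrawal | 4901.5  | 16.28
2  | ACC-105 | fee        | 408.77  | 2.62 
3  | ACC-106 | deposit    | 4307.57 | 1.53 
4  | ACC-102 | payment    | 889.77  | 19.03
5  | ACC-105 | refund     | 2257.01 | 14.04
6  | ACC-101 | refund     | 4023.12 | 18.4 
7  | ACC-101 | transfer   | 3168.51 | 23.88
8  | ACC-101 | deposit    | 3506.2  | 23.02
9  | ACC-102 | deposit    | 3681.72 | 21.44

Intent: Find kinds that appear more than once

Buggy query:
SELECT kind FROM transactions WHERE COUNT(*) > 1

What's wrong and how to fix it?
Bug: COUNT(*) is an aggregate and cannot be used in WHERE

Fix: Group first, then use HAVING for the count condition

Corrected query:
SELECT kind FROM transactions GROUP BY kind HAVING COUNT(*) > 1

Result:
kind   
-------
deposit
refund 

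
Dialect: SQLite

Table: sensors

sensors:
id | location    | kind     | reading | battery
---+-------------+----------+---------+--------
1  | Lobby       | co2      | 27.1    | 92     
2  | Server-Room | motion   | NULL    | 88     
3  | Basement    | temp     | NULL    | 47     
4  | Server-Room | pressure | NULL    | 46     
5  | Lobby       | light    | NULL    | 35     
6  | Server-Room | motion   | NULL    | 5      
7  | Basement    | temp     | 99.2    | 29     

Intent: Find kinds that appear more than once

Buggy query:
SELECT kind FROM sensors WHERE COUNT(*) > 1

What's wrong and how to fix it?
Bug: COUNT(*) is an aggregate and cannot be used in WHERE

Fix: GROUP BY kind, then filter groups with HAVING COUNT(*) > 1

Corrected query:
SELECT kind FROM sensors GROUP BY kind HAVING COUNT(*) > 1

Result:
kind  
------
motion
temp  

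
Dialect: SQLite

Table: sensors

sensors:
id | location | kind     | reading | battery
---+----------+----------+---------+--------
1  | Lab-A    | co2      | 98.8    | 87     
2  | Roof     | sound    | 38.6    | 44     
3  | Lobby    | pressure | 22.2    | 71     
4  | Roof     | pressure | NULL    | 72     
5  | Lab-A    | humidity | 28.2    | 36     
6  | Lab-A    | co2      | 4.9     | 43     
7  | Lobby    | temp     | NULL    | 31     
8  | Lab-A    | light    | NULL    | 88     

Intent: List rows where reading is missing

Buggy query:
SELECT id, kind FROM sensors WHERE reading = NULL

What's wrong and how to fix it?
Bug: Comparing to NULL with '=' never matches; NULL = NULL is unknown, not true

Fix: Replace '= NULL' with 'IS NULL'

Corrected query:
SELECT id, kind FROM sensors WHERE reading IS NULL

Result:
id | kind    
---+---------
4  | pressure
7  | temp    
8  | light   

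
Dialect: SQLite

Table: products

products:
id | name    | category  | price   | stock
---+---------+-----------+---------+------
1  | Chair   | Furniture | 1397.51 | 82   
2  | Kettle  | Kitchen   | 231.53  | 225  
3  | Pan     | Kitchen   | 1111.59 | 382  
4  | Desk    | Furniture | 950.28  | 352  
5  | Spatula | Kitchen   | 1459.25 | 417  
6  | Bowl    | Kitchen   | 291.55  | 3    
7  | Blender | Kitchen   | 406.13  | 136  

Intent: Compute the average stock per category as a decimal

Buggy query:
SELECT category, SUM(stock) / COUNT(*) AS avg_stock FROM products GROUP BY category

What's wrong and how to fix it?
Bug: SUM(stock) and COUNT(*) are both integers; the division truncates the fractional part

Fix: Cast one side to REAL so the division keeps the fractional part

Corrected query:
SELECT category, SUM(stock) * 1.0 / COUNT(*) AS avg_stock FROM products GROUP BY category

Result:
category  | avg_stock
----------+----------
Furniture | 217      
Kitchen   | 232.6    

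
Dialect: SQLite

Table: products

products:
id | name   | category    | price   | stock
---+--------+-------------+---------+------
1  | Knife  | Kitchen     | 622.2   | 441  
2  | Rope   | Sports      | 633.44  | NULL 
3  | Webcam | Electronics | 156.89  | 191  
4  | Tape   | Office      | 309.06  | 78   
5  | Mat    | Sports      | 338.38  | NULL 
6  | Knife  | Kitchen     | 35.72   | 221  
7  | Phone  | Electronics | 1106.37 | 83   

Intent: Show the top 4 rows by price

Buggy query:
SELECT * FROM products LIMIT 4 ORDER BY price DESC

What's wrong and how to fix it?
Bug: LIMIT must come after ORDER BY

Fix: Sort with ORDER BY, then apply LIMIT

Corrected query:
SELECT * FROM products ORDER BY price DESC LIMIT 4

Result:
id | name  | category    | price   | stock
---+-------+-------------+---------+------
7  | Phone | Electronics | 1106.37 | 83   
2  | Rope  | Sports      | 633.44  | NULL 
1  | Knife | Kitchen     | 622.2   | 441  
5  | Mat   | Sports      | 338.38  | NULL 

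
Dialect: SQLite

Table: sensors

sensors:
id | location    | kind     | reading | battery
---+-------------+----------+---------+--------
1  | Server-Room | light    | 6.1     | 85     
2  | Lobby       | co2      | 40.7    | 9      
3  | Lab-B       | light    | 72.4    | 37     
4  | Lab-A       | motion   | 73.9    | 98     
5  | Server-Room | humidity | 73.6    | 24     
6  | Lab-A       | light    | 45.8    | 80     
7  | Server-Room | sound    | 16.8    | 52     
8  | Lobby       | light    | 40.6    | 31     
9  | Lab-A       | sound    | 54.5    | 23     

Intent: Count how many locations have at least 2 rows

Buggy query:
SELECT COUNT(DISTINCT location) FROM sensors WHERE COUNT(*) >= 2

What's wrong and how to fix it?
Bug: COUNT(*) cannot appear in WHERE; the per-group count doesn't exist yet

Fix: Use a subquery that GROUPs and filters with HAVING, then count its rows

Corrected query:
SELECT COUNT(*) FROM (SELECT location FROM sensors GROUP BY location HAVING COUNT(*) >= 2)

Result:
COUNT(*)
--------
3       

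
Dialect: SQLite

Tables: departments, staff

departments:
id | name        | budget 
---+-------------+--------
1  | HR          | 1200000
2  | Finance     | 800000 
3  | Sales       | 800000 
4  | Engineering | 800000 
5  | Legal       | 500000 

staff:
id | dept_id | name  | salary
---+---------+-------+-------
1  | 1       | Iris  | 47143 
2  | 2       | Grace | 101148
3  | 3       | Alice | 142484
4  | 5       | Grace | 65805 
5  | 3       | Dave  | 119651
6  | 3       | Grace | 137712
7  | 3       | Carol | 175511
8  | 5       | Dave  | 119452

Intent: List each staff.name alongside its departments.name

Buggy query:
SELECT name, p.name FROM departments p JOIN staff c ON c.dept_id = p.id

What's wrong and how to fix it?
Bug: 'name' exists in both joined tables, so the database can't tell which one is meant

Fix: Qualify the column with its table alias (c.name)

Corrected query:
SELECT c.name, p.name FROM departments p JOIN staff c ON c.dept_id = p.id

Result:
name  | name   
------+--------
Iris  | HR     
Grace | Finance
Alice | Sales  
Grace | Legal  
Dave  | Sales  
Grace | Sales  
Carol | Sales  
Dave  | Legal  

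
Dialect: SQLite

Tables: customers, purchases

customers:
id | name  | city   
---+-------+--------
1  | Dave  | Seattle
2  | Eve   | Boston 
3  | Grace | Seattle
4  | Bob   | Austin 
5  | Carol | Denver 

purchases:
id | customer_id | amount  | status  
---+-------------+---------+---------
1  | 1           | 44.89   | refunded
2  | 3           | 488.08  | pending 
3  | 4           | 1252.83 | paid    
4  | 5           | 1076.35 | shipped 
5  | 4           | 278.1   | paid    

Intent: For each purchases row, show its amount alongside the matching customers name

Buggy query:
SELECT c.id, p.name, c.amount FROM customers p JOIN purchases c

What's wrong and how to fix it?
Bug: JOIN with no ON clause produces a cartesian product; every purchases row pairs with every customers row

Fix: Add ON c.customer_id = p.id to the JOIN

Corrected query:
SELECT c.id, p.name, c.amount FROM customers p JOIN purchases c ON c.customer_id = p.id

Result:
id | name  | amount 
---+-------+--------
1  | Dave  | 44.89  
2  | Grace | 488.08 
3  | Bob   | 1252.83
4  | Carol | 1076.35
5  | Bob   | 278.1  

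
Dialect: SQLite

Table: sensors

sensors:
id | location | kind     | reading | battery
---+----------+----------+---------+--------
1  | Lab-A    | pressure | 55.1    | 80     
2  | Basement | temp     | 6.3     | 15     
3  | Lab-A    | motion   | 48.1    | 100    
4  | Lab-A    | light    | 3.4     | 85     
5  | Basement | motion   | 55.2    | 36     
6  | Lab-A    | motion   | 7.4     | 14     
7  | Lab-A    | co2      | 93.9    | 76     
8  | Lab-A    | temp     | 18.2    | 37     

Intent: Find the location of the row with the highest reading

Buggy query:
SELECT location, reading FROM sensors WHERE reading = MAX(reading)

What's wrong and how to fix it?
Bug: WHERE is evaluated per row; an aggregate over the whole table isn't defined there

Fix: Use a subquery: WHERE reading = (SELECT MAX(reading) FROM sensors)

Corrected query:
SELECT location, reading FROM sensors WHERE reading = (SELECT MAX(reading) FROM sensors)

Result:
location | reading
---------+--------
Lab-A    | 93.9   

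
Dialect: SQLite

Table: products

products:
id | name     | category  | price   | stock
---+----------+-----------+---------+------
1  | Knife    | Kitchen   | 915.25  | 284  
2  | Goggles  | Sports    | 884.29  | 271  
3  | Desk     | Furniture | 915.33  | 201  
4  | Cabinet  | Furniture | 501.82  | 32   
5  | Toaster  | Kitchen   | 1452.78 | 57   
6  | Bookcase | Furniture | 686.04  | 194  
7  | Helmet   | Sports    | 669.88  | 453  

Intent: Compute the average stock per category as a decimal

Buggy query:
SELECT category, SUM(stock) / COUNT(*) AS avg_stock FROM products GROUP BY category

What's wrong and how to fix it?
Bug: SUM(stock) and COUNT(*) are both integers; the division truncates the fractional part

Fix: Multiply by 1.0 (or CAST to REAL) to force floating-point division

Corrected query:
SELECT category, SUM(stock) * 1.0 / COUNT(*) AS avg_stock FROM products GROUP BY category

Result:
category  | avg_stock 
----------+-----------
Furniture | 142.333333
Kitchen   | 170.5     
Sports    | 362       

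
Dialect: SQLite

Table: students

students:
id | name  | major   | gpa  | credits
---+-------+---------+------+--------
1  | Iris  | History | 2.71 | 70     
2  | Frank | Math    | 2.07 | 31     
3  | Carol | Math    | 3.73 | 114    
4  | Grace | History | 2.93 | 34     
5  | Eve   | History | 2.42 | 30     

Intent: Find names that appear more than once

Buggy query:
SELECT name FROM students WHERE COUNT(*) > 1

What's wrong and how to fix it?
Bug: WHERE can't reference COUNT(*); aggregates are computed after WHERE

Fix: Group first, then use HAVING for the count condition

Corrected query:
SELECT name FROM students GROUP BY name HAVING COUNT(*) > 1

Result:
(no rows)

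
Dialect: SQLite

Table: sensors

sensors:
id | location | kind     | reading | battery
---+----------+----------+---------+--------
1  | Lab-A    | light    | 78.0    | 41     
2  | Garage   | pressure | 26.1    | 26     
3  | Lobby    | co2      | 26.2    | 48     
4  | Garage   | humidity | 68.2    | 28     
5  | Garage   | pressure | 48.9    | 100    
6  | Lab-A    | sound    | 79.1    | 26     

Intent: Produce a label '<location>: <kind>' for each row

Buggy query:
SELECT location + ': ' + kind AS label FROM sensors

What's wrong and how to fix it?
Bug: SQLite uses || for string concatenation; + coerces text to numbers (yielding 0)

Fix: Use the || operator for string concatenation

Corrected query:
SELECT location || ': ' || kind AS label FROM sensors

Result:
label           
----------------
Lab-A: light    
Garage: pressure
Lobby: co2      
Garage: humidity
Garage: pressure
Lab-A: sound    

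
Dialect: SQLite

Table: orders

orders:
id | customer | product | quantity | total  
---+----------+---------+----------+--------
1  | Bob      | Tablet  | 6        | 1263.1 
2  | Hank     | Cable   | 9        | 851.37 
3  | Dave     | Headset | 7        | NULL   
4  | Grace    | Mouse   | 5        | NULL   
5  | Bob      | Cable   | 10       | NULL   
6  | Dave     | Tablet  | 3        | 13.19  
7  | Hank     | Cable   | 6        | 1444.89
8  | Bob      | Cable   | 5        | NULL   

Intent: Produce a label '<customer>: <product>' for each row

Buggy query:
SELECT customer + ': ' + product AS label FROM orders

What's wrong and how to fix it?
Bug: '+' is numeric addition; on text columns SQLite converts them to 0 instead of concatenating

Fix: Use the || operator for string concatenation

Corrected query:
SELECT customer || ': ' || product AS label FROM orders

Result:
label        
-------------
Bob: Tablet  
Hank: Cable  
Dave: Headset
Grace: Mouse 
Bob: Cable   
Dave: Tablet 
Hank: Cable  
Bob: Cable   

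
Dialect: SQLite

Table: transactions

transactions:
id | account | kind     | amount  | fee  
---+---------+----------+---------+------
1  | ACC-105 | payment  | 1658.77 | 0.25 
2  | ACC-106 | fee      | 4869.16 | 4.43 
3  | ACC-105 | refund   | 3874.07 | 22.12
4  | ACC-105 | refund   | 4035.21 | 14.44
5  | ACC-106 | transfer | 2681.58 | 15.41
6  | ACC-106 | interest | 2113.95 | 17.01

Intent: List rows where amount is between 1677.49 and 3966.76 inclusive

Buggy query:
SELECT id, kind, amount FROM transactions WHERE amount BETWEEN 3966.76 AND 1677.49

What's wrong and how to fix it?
Bug: BETWEEN expects the lower bound first; with 3966.76 AND 1677.49 the range is empty

Fix: Swap the bounds so the smaller value comes first

Corrected query:
SELECT id, kind, amount FROM transactions WHERE amount BETWEEN 1677.49 AND 3966.76

Result:
id | kind     | amount 
---+----------+--------
3  | refund   | 3874.07
5  | transfer | 2681.58
6  | interest | 2113.95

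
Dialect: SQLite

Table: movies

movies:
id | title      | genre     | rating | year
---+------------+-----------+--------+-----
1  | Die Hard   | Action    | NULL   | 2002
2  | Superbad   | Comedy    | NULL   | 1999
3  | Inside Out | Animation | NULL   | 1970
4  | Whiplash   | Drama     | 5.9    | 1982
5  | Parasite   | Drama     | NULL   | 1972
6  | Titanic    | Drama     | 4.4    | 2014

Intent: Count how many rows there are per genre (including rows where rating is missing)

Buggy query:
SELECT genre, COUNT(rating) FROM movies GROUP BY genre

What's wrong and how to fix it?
Bug: COUNT(rating) skips NULLs, so groups with missing rating are undercounted

Fix: Use COUNT(*) to count all rows regardless of NULL

Corrected query:
SELECT genre, COUNT(*) FROM movies GROUP BY genre

Result:
genre     | COUNT(*)
----------+---------
Action    | 1       
Animation | 1       
Comedy    | 1       
Drama     | 3       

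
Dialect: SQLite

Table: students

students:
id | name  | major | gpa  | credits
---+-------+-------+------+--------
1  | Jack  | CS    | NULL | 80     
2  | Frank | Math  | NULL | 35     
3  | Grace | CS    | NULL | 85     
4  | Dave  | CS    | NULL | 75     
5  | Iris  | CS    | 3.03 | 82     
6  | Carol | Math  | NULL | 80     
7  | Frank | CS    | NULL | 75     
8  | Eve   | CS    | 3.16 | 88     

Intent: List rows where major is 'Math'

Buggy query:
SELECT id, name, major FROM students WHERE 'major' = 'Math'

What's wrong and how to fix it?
Bug: Single quotes denote string literals in SQL; the column name is being compared as a constant string

Fix: Reference the column as major without single quotes

Corrected query:
SELECT id, name, major FROM students WHERE major = 'Math'

Result:
id | name  | major
---+-------+------
2  | Frank | Math 
6  | Carol | Math 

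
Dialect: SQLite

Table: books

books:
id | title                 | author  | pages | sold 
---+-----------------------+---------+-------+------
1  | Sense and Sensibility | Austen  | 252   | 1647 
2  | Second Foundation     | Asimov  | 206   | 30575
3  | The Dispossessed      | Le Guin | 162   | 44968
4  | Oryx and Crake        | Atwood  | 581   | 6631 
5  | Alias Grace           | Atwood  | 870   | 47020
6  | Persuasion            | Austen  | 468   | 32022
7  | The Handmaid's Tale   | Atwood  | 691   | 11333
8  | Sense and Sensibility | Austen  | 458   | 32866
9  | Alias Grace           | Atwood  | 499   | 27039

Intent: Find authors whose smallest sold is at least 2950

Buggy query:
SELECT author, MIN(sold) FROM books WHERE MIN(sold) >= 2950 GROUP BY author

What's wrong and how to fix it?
Bug: Aggregates like MIN are computed per group after WHERE runs

Fix: Replace WHERE with HAVING after the GROUP BY

Corrected query:
SELECT author, MIN(sold) FROM books GROUP BY author HAVING MIN(sold) >= 2950

Result:
author  | MIN(sold)
--------+----------
Asimov  | 30575    
Atwood  | 6631     
Le Guin | 44968    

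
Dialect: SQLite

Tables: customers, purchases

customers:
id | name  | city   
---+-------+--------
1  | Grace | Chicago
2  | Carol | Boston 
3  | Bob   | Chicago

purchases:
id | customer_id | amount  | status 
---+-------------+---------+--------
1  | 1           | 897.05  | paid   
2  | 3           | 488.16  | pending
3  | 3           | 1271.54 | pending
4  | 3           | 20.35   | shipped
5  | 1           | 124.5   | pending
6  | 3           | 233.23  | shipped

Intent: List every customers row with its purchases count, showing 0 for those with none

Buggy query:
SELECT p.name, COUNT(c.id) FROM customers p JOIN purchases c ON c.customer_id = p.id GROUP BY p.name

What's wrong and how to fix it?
Bug: An inner join excludes parents with zero children

Fix: Switch to LEFT JOIN to retain unmatched parent rows

Corrected query:
SELECT p.name, COUNT(c.id) FROM customers p LEFT JOIN purchases c ON c.customer_id = p.id GROUP BY p.name

Result:
name  | COUNT(c.id)
------+------------
Bob   | 4          
Carol | 0          
Grace | 2          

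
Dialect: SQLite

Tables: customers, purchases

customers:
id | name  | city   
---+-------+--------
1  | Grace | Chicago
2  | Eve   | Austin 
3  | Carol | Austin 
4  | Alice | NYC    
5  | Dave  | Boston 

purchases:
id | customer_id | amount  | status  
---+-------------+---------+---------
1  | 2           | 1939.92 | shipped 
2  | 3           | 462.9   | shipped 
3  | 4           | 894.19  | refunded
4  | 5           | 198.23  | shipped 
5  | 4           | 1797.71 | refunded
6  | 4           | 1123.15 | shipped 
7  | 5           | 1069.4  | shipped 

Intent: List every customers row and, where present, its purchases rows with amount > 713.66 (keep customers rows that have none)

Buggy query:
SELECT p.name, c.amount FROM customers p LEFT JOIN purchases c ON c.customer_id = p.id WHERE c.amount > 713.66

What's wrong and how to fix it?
Bug: Filtering c.amount in WHERE discards the NULL rows produced by LEFT JOIN, turning it into an inner join

Fix: Move the right-table condition into the ON clause so unmatched parents are kept

Corrected query:
SELECT p.name, c.amount FROM customers p LEFT JOIN purchases c ON c.customer_id = p.id AND c.amount > 713.66

Result:
name  | amount 
------+--------
Grace | NULL   
Eve   | 1939.92
Carol | NULL   
Alice | 894.19 
Alice | 1123.15
Alice | 1797.71
Dave  | 1069.4 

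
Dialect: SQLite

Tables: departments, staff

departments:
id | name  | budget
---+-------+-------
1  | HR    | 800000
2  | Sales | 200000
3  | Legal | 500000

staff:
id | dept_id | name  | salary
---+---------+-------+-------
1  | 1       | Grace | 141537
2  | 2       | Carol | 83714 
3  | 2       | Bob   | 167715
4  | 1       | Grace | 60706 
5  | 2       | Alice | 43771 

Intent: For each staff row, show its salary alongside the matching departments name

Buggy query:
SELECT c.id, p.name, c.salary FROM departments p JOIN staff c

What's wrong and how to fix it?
Bug: Missing join condition: each staff row is matched to all departments rows instead of just its own

Fix: Specify the join condition linking the foreign key to the parent id

Corrected query:
SELECT c.id, p.name, c.salary FROM departments p JOIN staff c ON c.dept_id = p.id

Result:
id | name  | salary
---+-------+-------
1  | HR    | 141537
2  | Sales | 83714 
3  | Sales | 167715
4  | HR    | 60706 
5  | Sales | 43771 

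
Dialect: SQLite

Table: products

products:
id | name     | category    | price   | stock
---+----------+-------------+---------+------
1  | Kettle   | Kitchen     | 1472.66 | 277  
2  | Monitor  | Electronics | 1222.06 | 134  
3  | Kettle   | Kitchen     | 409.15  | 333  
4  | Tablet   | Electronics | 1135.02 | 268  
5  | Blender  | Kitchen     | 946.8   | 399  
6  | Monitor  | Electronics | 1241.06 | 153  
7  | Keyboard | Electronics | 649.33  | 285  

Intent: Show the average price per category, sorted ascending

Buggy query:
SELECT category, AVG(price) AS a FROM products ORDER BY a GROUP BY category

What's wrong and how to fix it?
Bug: GROUP BY must precede ORDER BY

Fix: Move ORDER BY to the end, after GROUP BY

Corrected query:
SELECT category, AVG(price) AS a FROM products GROUP BY category ORDER BY a

Result:
category    | a        
------------+----------
Kitchen     | 942.87   
Electronics | 1061.8675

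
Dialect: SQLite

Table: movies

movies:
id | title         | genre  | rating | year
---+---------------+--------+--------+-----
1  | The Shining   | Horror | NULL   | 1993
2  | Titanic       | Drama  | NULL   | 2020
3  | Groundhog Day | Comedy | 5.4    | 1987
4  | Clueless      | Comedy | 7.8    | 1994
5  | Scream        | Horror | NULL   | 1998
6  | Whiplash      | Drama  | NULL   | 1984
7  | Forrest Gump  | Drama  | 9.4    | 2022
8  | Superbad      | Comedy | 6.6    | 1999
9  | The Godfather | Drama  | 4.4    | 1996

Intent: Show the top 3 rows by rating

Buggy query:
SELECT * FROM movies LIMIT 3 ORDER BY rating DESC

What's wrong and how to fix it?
Bug: LIMIT must come after ORDER BY

Fix: Sort with ORDER BY, then apply LIMIT

Corrected query:
SELECT * FROM movies ORDER BY rating DESC LIMIT 3

Result:
id | title        | genre  | rating | year
---+--------------+--------+--------+-----
7  | Forrest Gump | Drama  | 9.4    | 2022
4  | Clueless     | Comedy | 7.8    | 1994
8  | Superbad     | Comedy | 6.6    | 1999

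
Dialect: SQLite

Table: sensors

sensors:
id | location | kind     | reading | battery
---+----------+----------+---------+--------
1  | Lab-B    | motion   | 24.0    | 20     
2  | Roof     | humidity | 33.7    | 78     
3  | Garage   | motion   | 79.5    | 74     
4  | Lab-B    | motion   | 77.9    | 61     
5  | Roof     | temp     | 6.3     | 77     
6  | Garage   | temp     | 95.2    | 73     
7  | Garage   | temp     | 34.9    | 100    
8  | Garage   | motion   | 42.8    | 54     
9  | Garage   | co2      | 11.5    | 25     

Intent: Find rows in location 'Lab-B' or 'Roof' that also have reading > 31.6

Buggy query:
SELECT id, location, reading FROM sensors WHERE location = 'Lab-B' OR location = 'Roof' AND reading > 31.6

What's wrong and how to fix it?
Bug: Without parentheses, AND is evaluated before OR, so the reading filter only applies to the 'Roof' branch

Fix: Group the OR with parentheses (or use IN), then AND the threshold

Corrected query:
SELECT id, location, reading FROM sensors WHERE (location = 'Lab-B' OR location = 'Roof') AND reading > 31.6

Result:
id | location | reading
---+----------+--------
2  | Roof     | 33.7   
4  | Lab-B    | 77.9   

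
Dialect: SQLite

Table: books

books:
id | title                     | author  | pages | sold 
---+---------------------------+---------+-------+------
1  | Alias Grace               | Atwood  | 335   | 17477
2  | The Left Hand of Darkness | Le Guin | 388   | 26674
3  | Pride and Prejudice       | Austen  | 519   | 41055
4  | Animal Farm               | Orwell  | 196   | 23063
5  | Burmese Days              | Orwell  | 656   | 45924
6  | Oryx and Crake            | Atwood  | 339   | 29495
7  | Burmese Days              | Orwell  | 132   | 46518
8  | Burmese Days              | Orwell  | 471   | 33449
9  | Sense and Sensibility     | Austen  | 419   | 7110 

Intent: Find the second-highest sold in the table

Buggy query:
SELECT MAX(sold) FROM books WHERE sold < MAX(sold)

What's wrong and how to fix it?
Bug: MAX(sold) on the right of the comparison is an aggregate-in-WHERE error

Fix: Put the inner MAX in a scalar subquery

Corrected query:
SELECT MAX(sold) FROM books WHERE sold < (SELECT MAX(sold) FROM books)

Result:
MAX(sold)
---------
45924    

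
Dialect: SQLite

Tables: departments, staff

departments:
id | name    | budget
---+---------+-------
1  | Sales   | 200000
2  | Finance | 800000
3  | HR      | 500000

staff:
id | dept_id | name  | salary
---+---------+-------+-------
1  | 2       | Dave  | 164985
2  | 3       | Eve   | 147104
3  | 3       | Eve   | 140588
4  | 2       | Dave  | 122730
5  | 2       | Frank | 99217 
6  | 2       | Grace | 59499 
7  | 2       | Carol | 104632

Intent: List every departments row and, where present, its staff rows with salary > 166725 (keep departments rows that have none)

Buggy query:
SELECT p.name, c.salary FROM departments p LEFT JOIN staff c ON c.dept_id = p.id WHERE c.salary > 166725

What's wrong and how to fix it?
Bug: Filtering c.salary in WHERE discards the NULL rows produced by LEFT JOIN, turning it into an inner join

Fix: Move the right-table condition into the ON clause so unmatched parents are kept

Corrected query:
SELECT p.name, c.salary FROM departments p LEFT JOIN staff c ON c.dept_id = p.id AND c.salary > 166725

Result:
name    | salary
--------+-------
Sales   | NULL  
Finance | NULL  
HR      | NULL  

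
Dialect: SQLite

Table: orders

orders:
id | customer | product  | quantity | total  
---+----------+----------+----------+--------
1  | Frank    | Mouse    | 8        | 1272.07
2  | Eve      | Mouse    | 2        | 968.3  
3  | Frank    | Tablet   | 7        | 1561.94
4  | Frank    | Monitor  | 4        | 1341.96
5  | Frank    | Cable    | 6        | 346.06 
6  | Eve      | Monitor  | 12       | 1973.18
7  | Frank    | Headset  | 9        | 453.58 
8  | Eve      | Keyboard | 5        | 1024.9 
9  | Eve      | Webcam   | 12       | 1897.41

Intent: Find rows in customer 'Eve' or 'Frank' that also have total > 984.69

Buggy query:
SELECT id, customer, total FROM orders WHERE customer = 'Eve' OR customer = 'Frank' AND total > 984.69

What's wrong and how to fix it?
Bug: AND binds tighter than OR, so this parses as customer = 'Eve' OR (customer = 'Frank' AND total > 984.69)

Fix: Add parentheses around the OR so the AND applies to both alternatives

Corrected query:
SELECT id, customer, total FROM orders WHERE (customer = 'Eve' OR customer = 'Frank') AND total > 984.69

Result:
id | customer | total  
---+----------+--------
1  | Frank    | 1272.07
3  | Frank    | 1561.94
4  | Frank    | 1341.96
6  | Eve      | 1973.18
8  | Eve      | 1024.9 
9  | Eve      | 1897.41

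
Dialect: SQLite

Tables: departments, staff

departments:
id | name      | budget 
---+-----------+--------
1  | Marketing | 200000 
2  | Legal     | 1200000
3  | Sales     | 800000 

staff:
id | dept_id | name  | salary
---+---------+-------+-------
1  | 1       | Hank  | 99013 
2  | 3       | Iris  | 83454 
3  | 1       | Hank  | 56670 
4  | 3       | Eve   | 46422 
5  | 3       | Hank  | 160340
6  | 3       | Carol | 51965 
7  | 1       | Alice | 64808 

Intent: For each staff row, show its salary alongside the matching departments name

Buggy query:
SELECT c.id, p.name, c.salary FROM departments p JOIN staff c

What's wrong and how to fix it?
Bug: Missing join condition: each staff row is matched to all departments rows instead of just its own

Fix: Specify the join condition linking the foreign key to the parent id

Corrected query:
SELECT c.id, p.name, c.salary FROM departments p JOIN staff c ON c.dept_id = p.id

Result:
id | name      | salary
---+-----------+-------
1  | Marketing | 99013 
2  | Sales     | 83454 
3  | Marketing | 56670 
4  | Sales     | 46422 
5  | Sales     | 160340
6  | Sales     | 51965 
7  | Marketing | 64808 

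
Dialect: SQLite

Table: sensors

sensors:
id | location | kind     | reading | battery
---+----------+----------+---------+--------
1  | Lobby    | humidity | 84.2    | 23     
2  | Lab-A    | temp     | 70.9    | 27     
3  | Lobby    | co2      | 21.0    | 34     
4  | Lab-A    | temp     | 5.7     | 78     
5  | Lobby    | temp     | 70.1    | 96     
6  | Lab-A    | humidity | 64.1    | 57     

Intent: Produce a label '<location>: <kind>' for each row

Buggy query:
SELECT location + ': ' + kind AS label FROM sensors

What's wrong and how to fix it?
Bug: '+' is numeric addition; on text columns SQLite converts them to 0 instead of concatenating

Fix: Replace + with || to concatenate text

Corrected query:
SELECT location || ': ' || kind AS label FROM sensors

Result:
label          
---------------
Lobby: humidity
Lab-A: temp    
Lobby: co2     
Lab-A: temp    
Lobby: temp    
Lab-A: humidity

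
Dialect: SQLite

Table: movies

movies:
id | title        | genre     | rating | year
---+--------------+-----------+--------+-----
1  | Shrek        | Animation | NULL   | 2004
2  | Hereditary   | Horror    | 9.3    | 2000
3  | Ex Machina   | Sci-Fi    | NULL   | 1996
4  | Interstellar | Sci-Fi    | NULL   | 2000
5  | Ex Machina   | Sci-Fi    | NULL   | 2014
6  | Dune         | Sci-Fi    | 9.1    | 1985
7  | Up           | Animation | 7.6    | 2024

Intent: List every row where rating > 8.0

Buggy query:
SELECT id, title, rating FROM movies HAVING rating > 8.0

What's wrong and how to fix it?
Bug: HAVING filters the output of aggregation, but this query has no GROUP BY and no aggregate functions, so SQLite rejects it (HAVING clause on a non-aggregate query); the condition here is per row

Fix: Replace HAVING with WHERE since the condition applies to individual rows

Corrected query:
SELECT id, title, rating FROM movies WHERE rating > 8.0

Result:
id | title      | rating
---+------------+-------
2  | Hereditary | 9.3   
6  | Dune       | 9.1   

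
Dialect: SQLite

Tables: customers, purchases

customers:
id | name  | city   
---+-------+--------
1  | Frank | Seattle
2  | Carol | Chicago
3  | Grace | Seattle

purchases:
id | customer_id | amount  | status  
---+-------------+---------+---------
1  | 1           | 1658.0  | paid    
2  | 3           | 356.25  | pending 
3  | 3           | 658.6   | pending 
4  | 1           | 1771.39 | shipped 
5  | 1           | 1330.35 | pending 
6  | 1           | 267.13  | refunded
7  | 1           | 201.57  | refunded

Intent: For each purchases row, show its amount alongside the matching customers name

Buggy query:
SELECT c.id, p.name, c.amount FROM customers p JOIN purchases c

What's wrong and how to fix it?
Bug: JOIN with no ON clause produces a cartesian product; every purchases row pairs with every customers row

Fix: Add ON c.customer_id = p.id to the JOIN

Corrected query:
SELECT c.id, p.name, c.amount FROM customers p JOIN purchases c ON c.customer_id = p.id

Result:
id | name  | amount 
---+-------+--------
1  | Frank | 1658   
2  | Grace | 356.25 
3  | Grace | 658.6  
4  | Frank | 1771.39
5  | Frank | 1330.35
6  | Frank | 267.13 
7  | Frank | 201.57 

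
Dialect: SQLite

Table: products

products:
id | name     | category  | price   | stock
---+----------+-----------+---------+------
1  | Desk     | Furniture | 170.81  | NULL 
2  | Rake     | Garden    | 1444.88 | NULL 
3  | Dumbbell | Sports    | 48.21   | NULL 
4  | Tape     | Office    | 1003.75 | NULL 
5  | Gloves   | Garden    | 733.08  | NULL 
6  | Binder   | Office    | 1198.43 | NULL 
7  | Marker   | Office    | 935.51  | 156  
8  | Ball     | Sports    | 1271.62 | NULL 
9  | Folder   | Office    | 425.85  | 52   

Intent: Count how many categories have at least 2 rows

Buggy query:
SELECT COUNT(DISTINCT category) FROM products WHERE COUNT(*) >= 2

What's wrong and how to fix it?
Bug: COUNT(*) cannot appear in WHERE; the per-group count doesn't exist yet

Fix: Group first with HAVING COUNT(*) >= 2, then COUNT the resulting groups

Corrected query:
SELECT COUNT(*) FROM (SELECT category FROM products GROUP BY category HAVING COUNT(*) >= 2)

Result:
COUNT(*)
--------
3       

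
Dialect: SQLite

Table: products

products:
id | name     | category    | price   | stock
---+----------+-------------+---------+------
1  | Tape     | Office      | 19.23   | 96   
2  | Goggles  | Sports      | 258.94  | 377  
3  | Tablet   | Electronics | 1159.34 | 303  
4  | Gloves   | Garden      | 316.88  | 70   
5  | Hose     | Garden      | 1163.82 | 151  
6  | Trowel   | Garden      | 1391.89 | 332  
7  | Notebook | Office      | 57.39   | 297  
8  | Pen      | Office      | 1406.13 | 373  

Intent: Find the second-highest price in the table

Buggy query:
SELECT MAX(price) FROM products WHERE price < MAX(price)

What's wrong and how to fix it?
Bug: The inner MAX is an aggregate inside WHERE, which is not allowed

Fix: Compute the overall MAX in a subquery, then take MAX of rows below it

Corrected query:
SELECT MAX(price) FROM products WHERE price < (SELECT MAX(price) FROM products)

Result:
MAX(price)
----------
1391.89   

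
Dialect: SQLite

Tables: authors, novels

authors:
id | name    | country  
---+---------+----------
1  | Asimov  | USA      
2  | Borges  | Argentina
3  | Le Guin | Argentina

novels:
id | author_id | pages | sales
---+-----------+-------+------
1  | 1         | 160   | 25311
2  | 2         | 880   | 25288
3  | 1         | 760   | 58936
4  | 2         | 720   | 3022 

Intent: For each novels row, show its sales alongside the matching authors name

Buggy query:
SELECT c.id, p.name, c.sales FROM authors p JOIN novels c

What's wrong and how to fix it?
Bug: JOIN with no ON clause produces a cartesian product; every novels row pairs with every authors row

Fix: Add ON c.author_id = p.id to the JOIN

Corrected query:
SELECT c.id, p.name, c.sales FROM authors p JOIN novels c ON c.author_id = p.id

Result:
id | name   | sales
---+--------+------
1  | Asimov | 25311
2  | Borges | 25288
3  | Asimov | 58936
4  | Borges | 3022 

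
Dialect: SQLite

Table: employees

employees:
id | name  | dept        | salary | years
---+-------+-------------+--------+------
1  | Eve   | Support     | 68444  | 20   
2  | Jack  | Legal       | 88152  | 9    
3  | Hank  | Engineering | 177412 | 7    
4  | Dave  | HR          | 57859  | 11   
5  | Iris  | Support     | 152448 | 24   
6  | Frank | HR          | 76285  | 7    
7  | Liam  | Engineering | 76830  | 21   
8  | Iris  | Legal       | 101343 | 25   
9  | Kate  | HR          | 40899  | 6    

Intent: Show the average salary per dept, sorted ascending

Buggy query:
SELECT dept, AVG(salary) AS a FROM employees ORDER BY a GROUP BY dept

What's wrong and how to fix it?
Bug: GROUP BY must precede ORDER BY

Fix: Move ORDER BY to the end, after GROUP BY

Corrected query:
SELECT dept, AVG(salary) AS a FROM employees GROUP BY dept ORDER BY a

Result:
dept        | a           
------------+-------------
HR          | 58347.666667
Legal       | 94747.5     
Support     | 110446      
Engineering | 127121      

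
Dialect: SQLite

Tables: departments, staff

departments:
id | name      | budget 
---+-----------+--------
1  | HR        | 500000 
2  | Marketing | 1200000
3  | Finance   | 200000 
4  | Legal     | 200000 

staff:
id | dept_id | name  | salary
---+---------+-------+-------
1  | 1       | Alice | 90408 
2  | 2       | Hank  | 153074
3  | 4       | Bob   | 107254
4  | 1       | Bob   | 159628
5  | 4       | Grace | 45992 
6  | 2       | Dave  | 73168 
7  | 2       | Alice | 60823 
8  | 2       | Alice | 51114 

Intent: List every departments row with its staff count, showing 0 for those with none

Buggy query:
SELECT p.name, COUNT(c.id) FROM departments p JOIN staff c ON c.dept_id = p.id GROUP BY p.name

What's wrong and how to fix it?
Bug: An inner join excludes parents with zero children

Fix: Switch to LEFT JOIN to retain unmatched parent rows

Corrected query:
SELECT p.name, COUNT(c.id) FROM departments p LEFT JOIN staff c ON c.dept_id = p.id GROUP BY p.name

Result:
name      | COUNT(c.id)
----------+------------
Finance   | 0          
HR        | 2          
Legal     | 2          
Marketing | 4          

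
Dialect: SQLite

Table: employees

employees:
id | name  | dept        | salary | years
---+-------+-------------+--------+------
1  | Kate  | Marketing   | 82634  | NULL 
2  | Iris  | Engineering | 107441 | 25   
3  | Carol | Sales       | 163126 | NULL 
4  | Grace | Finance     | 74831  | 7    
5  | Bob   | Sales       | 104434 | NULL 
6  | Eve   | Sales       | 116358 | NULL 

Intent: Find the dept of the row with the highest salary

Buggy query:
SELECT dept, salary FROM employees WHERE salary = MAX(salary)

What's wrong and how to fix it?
Bug: WHERE is evaluated per row; an aggregate over the whole table isn't defined there

Fix: Wrap MAX in a scalar subquery so WHERE compares against a single value

Corrected query:
SELECT dept, salary FROM employees WHERE salary = (SELECT MAX(salary) FROM employees)

Result:
dept  | salary
------+-------
Sales | 163126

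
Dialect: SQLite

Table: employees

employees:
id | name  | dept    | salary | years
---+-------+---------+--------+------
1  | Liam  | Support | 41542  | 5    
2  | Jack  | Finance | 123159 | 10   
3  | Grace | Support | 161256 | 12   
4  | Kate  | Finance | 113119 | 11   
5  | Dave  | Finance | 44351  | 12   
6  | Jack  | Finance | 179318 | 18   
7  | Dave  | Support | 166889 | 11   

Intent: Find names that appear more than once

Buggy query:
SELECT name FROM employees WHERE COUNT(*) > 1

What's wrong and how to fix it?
Bug: WHERE can't reference COUNT(*); aggregates are computed after WHERE

Fix: Group first, then use HAVING for the count condition

Corrected query:
SELECT name FROM employees GROUP BY name HAVING COUNT(*) > 1

Result:
name
----
Dave
Jack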